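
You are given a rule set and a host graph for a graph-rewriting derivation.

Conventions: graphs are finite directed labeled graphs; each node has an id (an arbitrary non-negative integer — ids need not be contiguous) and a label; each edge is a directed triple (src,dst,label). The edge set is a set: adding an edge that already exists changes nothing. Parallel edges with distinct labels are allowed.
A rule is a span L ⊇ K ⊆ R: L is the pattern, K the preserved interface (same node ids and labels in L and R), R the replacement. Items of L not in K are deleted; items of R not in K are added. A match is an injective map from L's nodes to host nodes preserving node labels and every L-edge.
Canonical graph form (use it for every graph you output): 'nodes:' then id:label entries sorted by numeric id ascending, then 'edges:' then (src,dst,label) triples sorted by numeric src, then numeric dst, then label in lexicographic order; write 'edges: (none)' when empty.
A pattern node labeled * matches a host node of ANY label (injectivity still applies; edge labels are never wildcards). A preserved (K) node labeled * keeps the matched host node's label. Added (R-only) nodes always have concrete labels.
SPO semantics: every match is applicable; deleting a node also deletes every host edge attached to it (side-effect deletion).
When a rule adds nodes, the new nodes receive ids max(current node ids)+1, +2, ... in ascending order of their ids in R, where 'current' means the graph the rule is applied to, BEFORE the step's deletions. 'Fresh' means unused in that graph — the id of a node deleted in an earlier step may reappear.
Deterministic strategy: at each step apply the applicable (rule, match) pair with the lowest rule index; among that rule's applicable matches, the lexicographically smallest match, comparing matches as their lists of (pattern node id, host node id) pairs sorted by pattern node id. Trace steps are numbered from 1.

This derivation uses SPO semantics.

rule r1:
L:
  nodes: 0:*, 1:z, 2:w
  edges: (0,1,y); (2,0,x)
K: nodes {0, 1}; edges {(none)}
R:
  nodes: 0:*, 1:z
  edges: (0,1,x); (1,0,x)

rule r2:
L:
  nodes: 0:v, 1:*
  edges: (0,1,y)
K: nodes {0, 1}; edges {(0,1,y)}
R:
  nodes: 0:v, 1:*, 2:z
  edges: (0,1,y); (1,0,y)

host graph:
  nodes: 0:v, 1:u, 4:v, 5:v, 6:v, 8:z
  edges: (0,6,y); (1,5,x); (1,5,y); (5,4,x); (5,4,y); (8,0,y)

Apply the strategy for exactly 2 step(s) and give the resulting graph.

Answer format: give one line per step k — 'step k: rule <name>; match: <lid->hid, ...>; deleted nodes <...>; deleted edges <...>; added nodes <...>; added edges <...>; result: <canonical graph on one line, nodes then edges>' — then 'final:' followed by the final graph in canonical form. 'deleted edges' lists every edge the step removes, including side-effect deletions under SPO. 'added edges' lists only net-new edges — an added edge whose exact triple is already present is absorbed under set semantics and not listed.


step 1: rule r2; match: 0->0, 1->6; deleted nodes (none); deleted edges (none); added nodes 9; added edges (6,0,y); result: nodes: 0:v, 1:u, 4:v, 5:v, 6:v, 8:z, 9:z edges: (0,6,y); (1,5,x); (1,5,y); (5,4,x); (5,4,y); (6,0,y); (8,0,y)
step 2: rule r2; match: 0->0, 1->6; deleted nodes (none); deleted edges (none); added nodes 10; added edges (none); result: nodes: 0:v, 1:u, 4:v, 5:v, 6:v, 8:z, 9:z, 10:z edges: (0,6,y); (1,5,x); (1,5,y); (5,4,x); (5,4,y); (6,0,y); (8,0,y)
final:
nodes: 0:v, 1:u, 4:v, 5:v, 6:v, 8:z, 9:z, 10:z
edges: (0,6,y); (1,5,x); (1,5,y); (5,4,x); (5,4,y); (6,0,y); (8,0,y)


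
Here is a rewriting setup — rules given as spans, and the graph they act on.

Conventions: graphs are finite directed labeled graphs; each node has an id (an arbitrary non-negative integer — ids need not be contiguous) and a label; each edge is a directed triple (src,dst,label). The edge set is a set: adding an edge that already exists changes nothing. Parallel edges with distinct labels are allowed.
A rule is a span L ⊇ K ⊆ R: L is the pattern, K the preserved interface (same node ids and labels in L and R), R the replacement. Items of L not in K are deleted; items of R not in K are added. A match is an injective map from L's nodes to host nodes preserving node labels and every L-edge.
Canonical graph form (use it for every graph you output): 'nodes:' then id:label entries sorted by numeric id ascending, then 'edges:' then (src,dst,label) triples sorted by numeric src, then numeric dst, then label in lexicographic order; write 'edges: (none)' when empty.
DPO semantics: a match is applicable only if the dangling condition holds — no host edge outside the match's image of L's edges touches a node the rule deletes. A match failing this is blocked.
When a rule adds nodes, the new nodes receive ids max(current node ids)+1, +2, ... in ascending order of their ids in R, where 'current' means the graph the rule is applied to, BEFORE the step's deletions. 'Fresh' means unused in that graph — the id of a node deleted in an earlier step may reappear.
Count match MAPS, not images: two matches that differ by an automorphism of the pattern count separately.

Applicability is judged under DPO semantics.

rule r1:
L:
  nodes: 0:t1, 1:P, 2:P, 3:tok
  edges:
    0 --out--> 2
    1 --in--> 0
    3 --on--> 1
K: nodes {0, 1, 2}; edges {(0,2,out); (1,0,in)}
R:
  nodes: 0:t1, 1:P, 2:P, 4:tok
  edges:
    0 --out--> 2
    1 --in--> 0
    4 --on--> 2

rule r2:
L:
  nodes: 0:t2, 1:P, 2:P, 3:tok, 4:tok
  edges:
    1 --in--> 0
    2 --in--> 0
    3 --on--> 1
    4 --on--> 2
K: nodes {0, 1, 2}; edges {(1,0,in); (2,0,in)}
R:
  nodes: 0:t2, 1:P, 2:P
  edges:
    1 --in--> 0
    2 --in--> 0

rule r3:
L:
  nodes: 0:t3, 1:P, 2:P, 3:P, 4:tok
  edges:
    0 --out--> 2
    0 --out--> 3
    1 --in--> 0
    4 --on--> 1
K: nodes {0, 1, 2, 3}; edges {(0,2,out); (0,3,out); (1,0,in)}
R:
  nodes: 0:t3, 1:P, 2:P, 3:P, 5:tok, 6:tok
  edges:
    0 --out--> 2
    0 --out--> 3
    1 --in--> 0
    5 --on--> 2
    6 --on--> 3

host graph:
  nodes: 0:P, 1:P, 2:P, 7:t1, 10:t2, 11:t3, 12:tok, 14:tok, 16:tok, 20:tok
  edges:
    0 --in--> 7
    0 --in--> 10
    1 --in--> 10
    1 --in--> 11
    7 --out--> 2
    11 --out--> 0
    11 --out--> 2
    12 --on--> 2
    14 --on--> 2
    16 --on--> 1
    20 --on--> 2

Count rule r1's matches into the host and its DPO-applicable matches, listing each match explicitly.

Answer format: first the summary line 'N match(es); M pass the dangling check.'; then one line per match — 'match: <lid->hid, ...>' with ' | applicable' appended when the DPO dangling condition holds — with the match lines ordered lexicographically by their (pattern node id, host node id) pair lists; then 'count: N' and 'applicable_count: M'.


0 match(es); 0 pass the dangling check.
count: 0
applicable_count: 0


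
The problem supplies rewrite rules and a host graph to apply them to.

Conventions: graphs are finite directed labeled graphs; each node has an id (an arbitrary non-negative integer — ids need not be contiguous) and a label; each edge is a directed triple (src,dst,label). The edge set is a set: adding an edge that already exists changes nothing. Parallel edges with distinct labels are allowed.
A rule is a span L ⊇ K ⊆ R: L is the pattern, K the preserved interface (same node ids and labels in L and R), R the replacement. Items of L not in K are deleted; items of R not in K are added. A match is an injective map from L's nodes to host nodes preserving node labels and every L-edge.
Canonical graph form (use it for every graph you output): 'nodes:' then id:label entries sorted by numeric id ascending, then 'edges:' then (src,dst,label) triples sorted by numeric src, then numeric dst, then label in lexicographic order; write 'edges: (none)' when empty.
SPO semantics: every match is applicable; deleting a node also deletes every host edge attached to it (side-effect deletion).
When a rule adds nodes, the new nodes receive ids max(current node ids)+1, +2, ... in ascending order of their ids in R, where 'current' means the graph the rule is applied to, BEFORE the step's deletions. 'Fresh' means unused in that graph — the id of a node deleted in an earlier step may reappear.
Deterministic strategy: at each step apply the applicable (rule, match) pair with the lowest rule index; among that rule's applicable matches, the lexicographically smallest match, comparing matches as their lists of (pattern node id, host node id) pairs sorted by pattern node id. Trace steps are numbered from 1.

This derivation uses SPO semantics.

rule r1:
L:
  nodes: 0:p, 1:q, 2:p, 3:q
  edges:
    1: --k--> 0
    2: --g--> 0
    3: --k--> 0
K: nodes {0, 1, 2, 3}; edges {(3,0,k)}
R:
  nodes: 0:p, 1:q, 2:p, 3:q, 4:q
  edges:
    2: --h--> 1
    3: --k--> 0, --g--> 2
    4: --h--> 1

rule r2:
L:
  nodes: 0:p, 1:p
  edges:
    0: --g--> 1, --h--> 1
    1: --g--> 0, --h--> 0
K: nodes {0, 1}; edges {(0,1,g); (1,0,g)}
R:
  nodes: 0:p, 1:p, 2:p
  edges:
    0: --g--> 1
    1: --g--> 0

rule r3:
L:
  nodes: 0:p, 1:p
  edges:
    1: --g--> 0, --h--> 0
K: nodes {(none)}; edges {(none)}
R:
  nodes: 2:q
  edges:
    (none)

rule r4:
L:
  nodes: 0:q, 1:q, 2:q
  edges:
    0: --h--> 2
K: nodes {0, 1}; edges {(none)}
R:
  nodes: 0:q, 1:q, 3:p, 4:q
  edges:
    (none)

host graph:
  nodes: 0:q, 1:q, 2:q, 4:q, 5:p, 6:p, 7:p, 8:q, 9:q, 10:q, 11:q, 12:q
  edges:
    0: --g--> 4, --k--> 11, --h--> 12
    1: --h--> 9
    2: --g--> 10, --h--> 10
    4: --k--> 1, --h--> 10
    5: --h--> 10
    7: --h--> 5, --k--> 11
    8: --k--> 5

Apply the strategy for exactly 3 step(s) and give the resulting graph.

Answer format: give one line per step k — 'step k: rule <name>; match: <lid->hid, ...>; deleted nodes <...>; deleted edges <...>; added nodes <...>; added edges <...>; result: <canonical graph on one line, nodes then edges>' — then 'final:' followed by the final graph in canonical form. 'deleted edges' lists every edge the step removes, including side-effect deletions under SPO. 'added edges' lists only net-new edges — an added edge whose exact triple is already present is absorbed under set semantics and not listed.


step 1: rule r4; match: 0->0, 1->1, 2->12; deleted nodes 12; deleted edges (0,12,h); added nodes 13, 14; added edges (none); result: nodes: 0:q, 1:q, 2:q, 4:q, 5:p, 6:p, 7:p, 8:q, 9:q, 10:q, 11:q, 13:p, 14:q edges: (0,4,g); (0,11,k); (1,9,h); (2,10,g); (2,10,h); (4,1,k); (4,10,h); (5,10,h); (7,5,h); (7,11,k); (8,5,k)
step 2: rule r4; match: 0->1, 1->0, 2->9; deleted nodes 9; deleted edges (1,9,h); added nodes 15, 16; added edges (none); result: nodes: 0:q, 1:q, 2:q, 4:q, 5:p, 6:p, 7:p, 8:q, 10:q, 11:q, 13:p, 14:q, 15:p, 16:q edges: (0,4,g); (0,11,k); (2,10,g); (2,10,h); (4,1,k); (4,10,h); (5,10,h); (7,5,h); (7,11,k); (8,5,k)
step 3: rule r4; match: 0->2, 1->0, 2->10; deleted nodes 10; deleted edges (2,10,g); (2,10,h); (4,10,h); (5,10,h); added nodes 17, 18; added edges (none); result: nodes: 0:q, 1:q, 2:q, 4:q, 5:p, 6:p, 7:p, 8:q, 11:q, 13:p, 14:q, 15:p, 16:q, 17:p, 18:q edges: (0,4,g); (0,11,k); (4,1,k); (7,5,h); (7,11,k); (8,5,k)
final:
nodes: 0:q, 1:q, 2:q, 4:q, 5:p, 6:p, 7:p, 8:q, 11:q, 13:p, 14:q, 15:p, 16:q, 17:p, 18:q
edges: (0,4,g); (0,11,k); (4,1,k); (7,5,h); (7,11,k); (8,5,k)


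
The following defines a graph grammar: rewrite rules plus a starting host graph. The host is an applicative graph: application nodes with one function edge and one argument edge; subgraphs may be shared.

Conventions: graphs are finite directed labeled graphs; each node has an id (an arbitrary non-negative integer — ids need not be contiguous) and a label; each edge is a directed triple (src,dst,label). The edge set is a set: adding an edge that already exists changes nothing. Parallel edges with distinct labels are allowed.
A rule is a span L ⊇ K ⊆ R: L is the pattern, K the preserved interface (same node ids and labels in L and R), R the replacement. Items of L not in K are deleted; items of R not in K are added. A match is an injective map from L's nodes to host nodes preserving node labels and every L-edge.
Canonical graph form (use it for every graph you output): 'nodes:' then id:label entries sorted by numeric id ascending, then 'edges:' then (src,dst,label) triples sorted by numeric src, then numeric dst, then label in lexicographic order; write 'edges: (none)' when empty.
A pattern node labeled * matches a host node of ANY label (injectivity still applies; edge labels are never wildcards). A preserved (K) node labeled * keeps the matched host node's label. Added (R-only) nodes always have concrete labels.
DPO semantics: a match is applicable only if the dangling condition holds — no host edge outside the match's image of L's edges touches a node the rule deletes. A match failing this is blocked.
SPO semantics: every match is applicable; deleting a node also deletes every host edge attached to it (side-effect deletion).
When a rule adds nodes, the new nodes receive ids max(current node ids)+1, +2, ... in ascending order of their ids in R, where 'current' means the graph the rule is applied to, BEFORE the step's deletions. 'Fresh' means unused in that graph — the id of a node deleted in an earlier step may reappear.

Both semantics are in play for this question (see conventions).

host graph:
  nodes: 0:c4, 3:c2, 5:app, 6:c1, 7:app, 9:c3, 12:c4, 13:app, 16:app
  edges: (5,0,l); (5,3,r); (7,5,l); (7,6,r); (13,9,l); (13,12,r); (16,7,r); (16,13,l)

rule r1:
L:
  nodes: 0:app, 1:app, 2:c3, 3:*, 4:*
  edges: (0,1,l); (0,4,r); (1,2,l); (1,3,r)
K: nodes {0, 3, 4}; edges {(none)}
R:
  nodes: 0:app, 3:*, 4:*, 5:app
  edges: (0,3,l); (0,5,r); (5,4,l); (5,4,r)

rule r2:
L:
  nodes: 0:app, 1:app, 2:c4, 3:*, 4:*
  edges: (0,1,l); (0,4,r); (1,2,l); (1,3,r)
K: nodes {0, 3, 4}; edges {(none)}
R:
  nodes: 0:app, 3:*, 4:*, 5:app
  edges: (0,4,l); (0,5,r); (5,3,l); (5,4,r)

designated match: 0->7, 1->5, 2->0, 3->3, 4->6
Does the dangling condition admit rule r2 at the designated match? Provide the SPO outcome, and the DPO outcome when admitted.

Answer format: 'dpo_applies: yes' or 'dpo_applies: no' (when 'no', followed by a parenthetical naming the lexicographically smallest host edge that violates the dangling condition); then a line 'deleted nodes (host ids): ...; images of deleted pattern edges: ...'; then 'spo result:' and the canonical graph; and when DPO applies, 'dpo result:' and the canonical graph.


dpo_applies: yes
deleted nodes (host ids): 0, 5; images of deleted pattern edges: (5,0,l); (5,3,r); (7,5,l); (7,6,r)
spo result:
nodes: 3:c2, 6:c1, 7:app, 9:c3, 12:c4, 13:app, 16:app, 17:app
edges: (7,6,l); (7,17,r); (13,9,l); (13,12,r); (16,7,r); (16,13,l); (17,3,l); (17,6,r)
dpo result:
nodes: 3:c2, 6:c1, 7:app, 9:c3, 12:c4, 13:app, 16:app, 17:app
edges: (7,6,l); (7,17,r); (13,9,l); (13,12,r); (16,7,r); (16,13,l); (17,3,l); (17,6,r)


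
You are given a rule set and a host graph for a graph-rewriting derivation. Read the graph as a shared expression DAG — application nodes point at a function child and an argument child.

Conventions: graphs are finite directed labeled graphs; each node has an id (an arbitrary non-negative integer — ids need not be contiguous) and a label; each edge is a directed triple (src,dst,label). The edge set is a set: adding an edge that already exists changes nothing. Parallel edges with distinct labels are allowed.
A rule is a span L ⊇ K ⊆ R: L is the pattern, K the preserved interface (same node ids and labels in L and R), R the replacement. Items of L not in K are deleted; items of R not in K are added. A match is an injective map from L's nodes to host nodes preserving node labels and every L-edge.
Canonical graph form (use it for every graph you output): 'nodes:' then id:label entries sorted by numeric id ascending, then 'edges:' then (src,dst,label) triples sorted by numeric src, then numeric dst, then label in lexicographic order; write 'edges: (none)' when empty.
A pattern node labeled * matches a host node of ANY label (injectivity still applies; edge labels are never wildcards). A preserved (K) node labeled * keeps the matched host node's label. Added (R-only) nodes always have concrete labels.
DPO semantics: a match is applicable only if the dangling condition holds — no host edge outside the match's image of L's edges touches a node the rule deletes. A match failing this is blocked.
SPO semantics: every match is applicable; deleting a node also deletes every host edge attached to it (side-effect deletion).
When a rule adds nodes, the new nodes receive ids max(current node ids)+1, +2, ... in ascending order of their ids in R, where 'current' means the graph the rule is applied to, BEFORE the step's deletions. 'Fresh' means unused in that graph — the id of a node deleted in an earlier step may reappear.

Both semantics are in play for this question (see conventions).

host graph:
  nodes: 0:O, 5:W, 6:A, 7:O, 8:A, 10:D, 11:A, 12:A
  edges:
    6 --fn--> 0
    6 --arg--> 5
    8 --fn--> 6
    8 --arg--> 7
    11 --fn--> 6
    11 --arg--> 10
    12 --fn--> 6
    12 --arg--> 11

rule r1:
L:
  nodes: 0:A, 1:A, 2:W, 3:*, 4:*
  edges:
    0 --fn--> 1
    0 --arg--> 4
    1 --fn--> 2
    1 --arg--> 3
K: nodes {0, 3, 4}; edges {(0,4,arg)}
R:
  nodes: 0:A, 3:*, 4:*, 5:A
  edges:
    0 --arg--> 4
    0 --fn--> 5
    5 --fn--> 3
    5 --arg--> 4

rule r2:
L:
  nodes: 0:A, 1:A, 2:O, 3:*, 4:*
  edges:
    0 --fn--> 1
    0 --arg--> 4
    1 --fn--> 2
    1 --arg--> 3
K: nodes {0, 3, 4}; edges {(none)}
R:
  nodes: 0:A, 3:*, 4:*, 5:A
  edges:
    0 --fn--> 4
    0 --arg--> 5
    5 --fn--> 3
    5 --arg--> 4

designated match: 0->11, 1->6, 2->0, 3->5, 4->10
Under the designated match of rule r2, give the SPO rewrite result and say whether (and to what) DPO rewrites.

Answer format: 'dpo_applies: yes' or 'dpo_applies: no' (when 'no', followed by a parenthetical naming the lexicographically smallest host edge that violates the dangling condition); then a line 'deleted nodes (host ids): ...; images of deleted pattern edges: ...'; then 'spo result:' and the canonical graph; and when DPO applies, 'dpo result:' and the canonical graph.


dpo_applies: no
(the rule deletes node 6, which keeps host edge (8,6,fn) outside the match image — the dangling condition fails, DPO blocks; SPO proceeds and side-deletes such edges)
deleted nodes (host ids): 0, 6; images of deleted pattern edges: (6,0,fn); (6,5,arg); (11,6,fn); (11,10,arg)
spo result:
nodes: 5:W, 7:O, 8:A, 10:D, 11:A, 12:A, 13:A
edges: (8,7,arg); (11,10,fn); (11,13,arg); (12,11,arg); (13,5,fn); (13,10,arg)


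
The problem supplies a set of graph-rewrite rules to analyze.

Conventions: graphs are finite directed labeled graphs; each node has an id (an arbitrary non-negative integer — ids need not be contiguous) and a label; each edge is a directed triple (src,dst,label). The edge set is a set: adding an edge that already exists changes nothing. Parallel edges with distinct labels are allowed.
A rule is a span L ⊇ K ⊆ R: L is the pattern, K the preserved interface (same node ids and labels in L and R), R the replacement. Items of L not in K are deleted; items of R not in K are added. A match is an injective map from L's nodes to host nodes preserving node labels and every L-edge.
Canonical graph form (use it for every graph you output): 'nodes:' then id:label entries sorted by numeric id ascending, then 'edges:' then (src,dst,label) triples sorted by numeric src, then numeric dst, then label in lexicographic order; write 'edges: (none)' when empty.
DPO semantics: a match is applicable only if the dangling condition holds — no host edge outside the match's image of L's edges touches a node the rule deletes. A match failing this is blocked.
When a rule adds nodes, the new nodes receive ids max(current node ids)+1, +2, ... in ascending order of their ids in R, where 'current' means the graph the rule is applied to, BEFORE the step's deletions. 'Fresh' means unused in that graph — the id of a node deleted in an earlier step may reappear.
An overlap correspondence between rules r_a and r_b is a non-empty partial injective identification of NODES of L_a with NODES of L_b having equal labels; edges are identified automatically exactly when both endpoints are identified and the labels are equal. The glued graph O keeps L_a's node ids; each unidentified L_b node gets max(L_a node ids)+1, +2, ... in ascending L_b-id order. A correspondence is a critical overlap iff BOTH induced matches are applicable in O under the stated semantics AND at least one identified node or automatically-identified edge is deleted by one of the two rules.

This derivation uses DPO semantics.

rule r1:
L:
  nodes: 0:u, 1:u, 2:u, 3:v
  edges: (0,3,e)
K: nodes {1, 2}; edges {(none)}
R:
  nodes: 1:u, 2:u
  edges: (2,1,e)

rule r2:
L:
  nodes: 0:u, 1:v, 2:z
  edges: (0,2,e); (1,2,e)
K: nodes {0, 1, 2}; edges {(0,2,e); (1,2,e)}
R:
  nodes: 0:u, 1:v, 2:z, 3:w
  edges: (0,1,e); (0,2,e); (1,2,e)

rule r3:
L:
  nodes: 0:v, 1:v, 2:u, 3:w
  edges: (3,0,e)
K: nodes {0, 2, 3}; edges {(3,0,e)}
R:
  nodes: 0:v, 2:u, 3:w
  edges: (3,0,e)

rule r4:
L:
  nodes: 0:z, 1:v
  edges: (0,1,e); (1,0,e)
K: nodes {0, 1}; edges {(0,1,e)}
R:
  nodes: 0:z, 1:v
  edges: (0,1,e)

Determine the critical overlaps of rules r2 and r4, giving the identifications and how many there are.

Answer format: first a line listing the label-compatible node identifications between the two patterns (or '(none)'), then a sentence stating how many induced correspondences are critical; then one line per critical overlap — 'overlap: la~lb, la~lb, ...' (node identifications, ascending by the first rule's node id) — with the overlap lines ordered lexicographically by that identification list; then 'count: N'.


label-compatible node identifications between L(r2) and L(r4): 1~1, 2~0
1 of the induced correspondences is a critical overlap of r2 and r4.
overlap: 1~1, 2~0
count: 1


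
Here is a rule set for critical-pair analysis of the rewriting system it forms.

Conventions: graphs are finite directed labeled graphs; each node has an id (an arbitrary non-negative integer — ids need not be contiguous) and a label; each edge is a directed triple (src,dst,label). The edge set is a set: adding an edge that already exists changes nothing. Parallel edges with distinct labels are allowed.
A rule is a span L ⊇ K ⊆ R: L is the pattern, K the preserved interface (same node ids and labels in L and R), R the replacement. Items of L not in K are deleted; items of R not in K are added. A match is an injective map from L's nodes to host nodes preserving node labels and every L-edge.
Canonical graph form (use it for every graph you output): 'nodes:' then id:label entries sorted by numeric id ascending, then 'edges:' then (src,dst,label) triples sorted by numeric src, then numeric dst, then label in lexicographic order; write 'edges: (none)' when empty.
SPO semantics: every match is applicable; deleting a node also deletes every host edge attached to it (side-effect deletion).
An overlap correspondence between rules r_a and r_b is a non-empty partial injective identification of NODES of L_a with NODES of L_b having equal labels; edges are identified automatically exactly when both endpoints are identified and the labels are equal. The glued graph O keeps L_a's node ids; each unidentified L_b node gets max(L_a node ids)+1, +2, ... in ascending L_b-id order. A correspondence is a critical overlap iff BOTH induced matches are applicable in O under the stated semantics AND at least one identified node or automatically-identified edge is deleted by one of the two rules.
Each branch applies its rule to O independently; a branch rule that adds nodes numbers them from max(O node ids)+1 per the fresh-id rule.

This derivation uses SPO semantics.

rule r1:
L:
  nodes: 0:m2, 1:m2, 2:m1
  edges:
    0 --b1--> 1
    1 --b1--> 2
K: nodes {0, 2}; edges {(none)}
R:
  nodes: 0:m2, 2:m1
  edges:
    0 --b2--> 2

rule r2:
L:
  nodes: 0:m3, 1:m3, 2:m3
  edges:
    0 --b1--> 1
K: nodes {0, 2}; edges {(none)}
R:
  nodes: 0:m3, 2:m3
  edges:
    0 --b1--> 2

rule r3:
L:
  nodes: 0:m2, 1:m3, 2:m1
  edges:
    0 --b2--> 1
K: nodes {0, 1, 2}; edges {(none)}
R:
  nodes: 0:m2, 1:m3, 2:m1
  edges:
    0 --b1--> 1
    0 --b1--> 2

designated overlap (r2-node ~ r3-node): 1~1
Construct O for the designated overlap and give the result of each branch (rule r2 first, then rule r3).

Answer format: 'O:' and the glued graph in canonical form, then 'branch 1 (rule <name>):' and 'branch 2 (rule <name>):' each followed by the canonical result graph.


O:
nodes: 0:m3, 1:m3, 2:m3, 3:m2, 4:m1
edges: (0,1,b1); (3,1,b2)
branch 1 (rule r2):
nodes: 0:m3, 2:m3, 3:m2, 4:m1
edges: (0,2,b1)
branch 2 (rule r3):
nodes: 0:m3, 1:m3, 2:m3, 3:m2, 4:m1
edges: (0,1,b1); (3,1,b1); (3,4,b1)


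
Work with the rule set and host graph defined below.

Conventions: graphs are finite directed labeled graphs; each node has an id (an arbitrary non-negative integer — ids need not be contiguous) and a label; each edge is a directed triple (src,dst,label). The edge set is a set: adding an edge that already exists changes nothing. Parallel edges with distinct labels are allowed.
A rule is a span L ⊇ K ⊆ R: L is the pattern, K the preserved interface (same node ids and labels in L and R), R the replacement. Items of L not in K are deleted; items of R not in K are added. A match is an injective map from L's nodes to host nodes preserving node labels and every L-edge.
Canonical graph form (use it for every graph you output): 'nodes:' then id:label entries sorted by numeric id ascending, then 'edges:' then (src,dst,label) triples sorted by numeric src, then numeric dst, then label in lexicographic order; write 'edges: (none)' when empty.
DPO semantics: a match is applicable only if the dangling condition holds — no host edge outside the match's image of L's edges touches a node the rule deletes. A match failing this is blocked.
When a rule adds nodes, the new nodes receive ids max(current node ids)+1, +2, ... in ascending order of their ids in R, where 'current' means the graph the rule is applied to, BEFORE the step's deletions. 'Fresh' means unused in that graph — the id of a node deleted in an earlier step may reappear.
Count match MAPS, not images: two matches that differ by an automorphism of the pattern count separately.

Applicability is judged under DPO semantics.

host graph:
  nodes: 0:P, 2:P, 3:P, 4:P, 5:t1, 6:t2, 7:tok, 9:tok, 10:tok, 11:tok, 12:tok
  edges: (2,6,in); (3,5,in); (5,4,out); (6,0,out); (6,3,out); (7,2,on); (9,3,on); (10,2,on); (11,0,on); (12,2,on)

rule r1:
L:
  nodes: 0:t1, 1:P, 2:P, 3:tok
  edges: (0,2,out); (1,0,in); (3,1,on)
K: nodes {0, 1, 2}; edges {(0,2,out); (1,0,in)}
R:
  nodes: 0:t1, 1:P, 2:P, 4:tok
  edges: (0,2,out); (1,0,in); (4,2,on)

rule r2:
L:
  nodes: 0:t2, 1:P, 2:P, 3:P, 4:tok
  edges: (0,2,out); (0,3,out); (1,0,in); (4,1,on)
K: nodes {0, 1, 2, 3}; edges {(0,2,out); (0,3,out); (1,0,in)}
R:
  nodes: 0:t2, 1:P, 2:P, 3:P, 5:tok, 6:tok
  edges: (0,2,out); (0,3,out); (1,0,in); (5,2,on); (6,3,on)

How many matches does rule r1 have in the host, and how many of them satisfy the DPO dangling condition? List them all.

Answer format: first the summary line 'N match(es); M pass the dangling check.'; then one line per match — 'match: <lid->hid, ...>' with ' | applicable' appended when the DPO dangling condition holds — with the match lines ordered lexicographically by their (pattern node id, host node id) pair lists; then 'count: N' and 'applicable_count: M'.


1 match(es); 1 pass the dangling check.
match: 0->5, 1->3, 2->4, 3->9 | applicable
count: 1
applicable_count: 1


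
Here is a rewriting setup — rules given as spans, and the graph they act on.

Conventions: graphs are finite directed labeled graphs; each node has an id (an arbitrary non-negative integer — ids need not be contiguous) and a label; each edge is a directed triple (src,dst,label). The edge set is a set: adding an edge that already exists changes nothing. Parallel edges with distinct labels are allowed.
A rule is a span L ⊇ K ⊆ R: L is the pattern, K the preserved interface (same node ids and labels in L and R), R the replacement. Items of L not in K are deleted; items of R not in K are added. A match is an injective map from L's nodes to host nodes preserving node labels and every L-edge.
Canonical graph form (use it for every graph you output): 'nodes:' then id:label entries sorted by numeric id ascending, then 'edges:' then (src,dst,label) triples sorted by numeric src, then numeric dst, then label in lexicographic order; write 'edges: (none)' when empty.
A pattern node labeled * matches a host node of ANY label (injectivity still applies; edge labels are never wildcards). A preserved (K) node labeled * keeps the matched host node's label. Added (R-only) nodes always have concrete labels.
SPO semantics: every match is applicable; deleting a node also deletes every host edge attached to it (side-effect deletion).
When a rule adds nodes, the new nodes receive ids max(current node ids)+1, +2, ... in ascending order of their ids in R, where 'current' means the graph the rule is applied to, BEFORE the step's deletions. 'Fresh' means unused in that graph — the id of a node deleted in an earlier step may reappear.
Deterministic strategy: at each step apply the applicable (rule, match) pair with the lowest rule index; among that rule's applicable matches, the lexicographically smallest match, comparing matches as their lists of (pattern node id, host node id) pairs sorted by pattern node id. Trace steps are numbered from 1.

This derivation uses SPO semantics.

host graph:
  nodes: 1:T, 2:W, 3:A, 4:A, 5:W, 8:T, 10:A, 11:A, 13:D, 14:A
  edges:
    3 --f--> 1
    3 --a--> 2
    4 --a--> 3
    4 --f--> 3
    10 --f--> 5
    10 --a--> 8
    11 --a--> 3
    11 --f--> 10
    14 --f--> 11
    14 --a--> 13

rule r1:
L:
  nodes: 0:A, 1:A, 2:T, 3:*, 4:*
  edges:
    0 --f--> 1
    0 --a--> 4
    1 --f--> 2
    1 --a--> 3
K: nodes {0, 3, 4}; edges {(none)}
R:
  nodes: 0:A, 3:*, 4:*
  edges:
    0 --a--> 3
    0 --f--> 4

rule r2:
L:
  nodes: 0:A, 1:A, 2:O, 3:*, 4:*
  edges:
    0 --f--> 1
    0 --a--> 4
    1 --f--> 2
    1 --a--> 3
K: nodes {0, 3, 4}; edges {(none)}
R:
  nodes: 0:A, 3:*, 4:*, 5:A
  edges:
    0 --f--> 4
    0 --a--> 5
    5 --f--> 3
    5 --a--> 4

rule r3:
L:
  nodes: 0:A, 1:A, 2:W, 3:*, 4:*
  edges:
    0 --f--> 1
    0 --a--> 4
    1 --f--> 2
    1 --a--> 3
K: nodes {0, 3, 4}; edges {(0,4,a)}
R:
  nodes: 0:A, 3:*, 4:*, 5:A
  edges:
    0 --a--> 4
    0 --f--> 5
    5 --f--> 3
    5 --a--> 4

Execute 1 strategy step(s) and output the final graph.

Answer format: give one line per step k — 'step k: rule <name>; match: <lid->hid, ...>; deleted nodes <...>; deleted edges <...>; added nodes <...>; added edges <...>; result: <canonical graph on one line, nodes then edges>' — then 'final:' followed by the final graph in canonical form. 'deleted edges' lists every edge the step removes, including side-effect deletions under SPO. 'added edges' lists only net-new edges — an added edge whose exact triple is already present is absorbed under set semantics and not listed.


step 1: rule r3; match: 0->11, 1->10, 2->5, 3->8, 4->3; deleted nodes 5, 10; deleted edges (10,5,f); (10,8,a); (11,10,f); added nodes 15; added edges (11,15,f); (15,3,a); (15,8,f); result: nodes: 1:T, 2:W, 3:A, 4:A, 8:T, 11:A, 13:D, 14:A, 15:A edges: (3,1,f); (3,2,a); (4,3,a); (4,3,f); (11,3,a); (11,15,f); (14,11,f); (14,13,a); (15,3,a); (15,8,f)
final:
nodes: 1:T, 2:W, 3:A, 4:A, 8:T, 11:A, 13:D, 14:A, 15:A
edges: (3,1,f); (3,2,a); (4,3,a); (4,3,f); (11,3,a); (11,15,f); (14,11,f); (14,13,a); (15,3,a); (15,8,f)


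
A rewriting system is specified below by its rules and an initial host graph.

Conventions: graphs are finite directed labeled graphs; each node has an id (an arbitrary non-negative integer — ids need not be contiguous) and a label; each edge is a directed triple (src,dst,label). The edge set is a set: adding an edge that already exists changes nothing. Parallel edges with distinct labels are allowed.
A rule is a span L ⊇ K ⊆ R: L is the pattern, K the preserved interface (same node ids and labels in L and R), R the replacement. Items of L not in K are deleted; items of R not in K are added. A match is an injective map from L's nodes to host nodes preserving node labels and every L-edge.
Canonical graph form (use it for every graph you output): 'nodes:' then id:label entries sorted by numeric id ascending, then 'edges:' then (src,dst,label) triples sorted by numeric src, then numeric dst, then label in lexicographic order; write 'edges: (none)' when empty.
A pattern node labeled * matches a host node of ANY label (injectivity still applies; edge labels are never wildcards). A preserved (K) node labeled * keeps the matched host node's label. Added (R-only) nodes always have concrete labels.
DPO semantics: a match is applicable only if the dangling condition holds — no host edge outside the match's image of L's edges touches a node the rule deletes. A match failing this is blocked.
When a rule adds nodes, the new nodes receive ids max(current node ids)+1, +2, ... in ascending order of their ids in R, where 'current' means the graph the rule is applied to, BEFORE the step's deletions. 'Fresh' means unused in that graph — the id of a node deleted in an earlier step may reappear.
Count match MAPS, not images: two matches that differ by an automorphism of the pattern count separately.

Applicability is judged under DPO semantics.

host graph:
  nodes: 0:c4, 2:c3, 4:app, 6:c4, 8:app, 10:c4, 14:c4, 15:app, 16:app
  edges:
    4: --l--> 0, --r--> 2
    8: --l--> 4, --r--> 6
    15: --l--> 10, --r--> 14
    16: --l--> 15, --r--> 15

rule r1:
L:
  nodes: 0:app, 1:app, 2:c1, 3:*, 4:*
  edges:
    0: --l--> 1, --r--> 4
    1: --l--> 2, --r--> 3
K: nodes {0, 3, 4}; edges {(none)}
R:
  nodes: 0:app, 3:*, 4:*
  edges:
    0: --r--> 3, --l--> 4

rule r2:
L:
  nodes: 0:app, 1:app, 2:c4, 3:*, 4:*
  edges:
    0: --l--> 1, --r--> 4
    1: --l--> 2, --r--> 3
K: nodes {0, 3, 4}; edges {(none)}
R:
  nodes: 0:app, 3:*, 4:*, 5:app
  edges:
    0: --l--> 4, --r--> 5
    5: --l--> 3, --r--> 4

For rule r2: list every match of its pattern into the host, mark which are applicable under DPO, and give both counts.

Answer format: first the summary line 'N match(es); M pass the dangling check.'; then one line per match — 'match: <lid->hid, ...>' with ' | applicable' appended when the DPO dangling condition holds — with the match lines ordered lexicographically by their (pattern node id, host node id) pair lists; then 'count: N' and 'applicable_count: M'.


1 match(es); 1 pass the dangling check.
match: 0->8, 1->4, 2->0, 3->2, 4->6 | applicable
count: 1
applicable_count: 1


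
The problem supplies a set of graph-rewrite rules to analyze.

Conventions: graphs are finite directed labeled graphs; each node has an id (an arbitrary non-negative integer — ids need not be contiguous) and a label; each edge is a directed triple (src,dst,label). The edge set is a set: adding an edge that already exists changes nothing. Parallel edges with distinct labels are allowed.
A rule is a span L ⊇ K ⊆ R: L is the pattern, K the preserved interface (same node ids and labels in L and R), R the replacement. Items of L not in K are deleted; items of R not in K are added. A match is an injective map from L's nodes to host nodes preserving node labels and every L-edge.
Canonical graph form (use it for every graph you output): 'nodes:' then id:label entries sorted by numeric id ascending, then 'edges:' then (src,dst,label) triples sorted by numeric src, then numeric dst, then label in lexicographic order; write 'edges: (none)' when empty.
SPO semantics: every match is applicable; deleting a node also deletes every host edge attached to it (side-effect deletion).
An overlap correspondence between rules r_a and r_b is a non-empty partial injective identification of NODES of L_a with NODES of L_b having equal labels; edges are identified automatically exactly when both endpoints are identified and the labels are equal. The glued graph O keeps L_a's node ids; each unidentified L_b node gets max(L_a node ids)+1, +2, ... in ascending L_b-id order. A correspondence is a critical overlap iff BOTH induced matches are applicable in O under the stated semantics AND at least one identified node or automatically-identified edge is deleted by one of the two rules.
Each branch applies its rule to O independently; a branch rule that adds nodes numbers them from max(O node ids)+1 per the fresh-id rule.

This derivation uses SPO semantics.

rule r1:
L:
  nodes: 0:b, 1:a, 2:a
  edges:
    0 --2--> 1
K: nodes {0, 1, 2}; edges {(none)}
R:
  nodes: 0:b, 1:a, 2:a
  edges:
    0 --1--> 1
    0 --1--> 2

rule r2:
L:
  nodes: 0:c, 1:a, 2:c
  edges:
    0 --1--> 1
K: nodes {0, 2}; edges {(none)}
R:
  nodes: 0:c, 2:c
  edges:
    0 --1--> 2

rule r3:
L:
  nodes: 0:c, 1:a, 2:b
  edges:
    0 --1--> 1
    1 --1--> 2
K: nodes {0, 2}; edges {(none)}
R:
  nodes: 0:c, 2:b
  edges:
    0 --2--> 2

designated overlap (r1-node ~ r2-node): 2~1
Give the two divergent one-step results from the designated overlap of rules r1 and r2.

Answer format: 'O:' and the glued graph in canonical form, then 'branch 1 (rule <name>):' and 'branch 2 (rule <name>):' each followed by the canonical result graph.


O:
nodes: 0:b, 1:a, 2:a, 3:c, 4:c
edges: (0,1,2); (3,2,1)
branch 1 (rule r1):
nodes: 0:b, 1:a, 2:a, 3:c, 4:c
edges: (0,1,1); (0,2,1); (3,2,1)
branch 2 (rule r2):
nodes: 0:b, 1:a, 3:c, 4:c
edges: (0,1,2); (3,4,1)


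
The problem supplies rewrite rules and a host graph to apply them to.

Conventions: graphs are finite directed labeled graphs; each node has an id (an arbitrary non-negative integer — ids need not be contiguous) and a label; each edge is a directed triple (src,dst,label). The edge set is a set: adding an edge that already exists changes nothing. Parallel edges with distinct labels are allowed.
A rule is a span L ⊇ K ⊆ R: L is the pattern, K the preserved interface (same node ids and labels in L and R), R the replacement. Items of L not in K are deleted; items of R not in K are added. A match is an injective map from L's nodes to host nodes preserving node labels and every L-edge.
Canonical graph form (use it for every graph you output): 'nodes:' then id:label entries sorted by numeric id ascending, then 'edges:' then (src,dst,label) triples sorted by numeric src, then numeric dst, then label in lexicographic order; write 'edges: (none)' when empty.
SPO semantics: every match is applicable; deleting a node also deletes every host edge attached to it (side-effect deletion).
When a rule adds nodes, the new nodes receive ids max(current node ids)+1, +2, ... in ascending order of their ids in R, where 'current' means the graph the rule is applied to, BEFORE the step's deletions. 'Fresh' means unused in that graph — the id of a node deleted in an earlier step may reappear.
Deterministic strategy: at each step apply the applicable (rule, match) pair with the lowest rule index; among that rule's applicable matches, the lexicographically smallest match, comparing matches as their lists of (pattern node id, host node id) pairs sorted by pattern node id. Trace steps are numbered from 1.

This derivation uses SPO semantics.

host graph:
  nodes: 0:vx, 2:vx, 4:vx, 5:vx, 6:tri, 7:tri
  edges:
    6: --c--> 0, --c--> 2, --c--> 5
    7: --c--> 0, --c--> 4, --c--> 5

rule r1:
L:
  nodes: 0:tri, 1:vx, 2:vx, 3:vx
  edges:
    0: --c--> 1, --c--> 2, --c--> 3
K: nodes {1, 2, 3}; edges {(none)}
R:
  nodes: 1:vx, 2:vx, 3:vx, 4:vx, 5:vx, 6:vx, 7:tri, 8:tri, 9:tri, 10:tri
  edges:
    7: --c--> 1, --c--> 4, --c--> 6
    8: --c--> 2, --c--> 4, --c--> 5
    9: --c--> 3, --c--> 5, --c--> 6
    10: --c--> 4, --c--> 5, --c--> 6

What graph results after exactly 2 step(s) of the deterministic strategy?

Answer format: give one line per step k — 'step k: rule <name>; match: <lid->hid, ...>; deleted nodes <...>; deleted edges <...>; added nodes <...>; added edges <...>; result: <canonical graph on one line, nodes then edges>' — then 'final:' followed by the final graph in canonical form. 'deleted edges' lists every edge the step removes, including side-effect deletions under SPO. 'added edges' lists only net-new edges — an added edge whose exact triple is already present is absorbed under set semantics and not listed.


step 1: rule r1; match: 0->6, 1->0, 2->2, 3->5; deleted nodes 6; deleted edges (6,0,c); (6,2,c); (6,5,c); added nodes 8, 9, 10, 11, 12, 13, 14; added edges (11,0,c); (11,8,c); (11,10,c); (12,2,c); (12,8,c); (12,9,c); (13,5,c); (13,9,c); (13,10,c); (14,8,c); (14,9,c); (14,10,c); result: nodes: 0:vx, 2:vx, 4:vx, 5:vx, 7:tri, 8:vx, 9:vx, 10:vx, 11:tri, 12:tri, 13:tri, 14:tri edges: (7,0,c); (7,4,c); (7,5,c); (11,0,c); (11,8,c); (11,10,c); (12,2,c); (12,8,c); (12,9,c); (13,5,c); (13,9,c); (13,10,c); (14,8,c); (14,9,c); (14,10,c)
step 2: rule r1; match: 0->7, 1->0, 2->4, 3->5; deleted nodes 7; deleted edges (7,0,c); (7,4,c); (7,5,c); added nodes 15, 16, 17, 18, 19, 20, 21; added edges (18,0,c); (18,15,c); (18,17,c); (19,4,c); (19,15,c); (19,16,c); (20,5,c); (20,16,c); (20,17,c); (21,15,c); (21,16,c); (21,17,c); result: nodes: 0:vx, 2:vx, 4:vx, 5:vx, 8:vx, 9:vx, 10:vx, 11:tri, 12:tri, 13:tri, 14:tri, 15:vx, 16:vx, 17:vx, 18:tri, 19:tri, 20:tri, 21:tri edges: (11,0,c); (11,8,c); (11,10,c); (12,2,c); (12,8,c); (12,9,c); (13,5,c); (13,9,c); (13,10,c); (14,8,c); (14,9,c); (14,10,c); (18,0,c); (18,15,c); (18,17,c); (19,4,c); (19,15,c); (19,16,c); (20,5,c); (20,16,c); (20,17,c); (21,15,c); (21,16,c); (21,17,c)
final:
nodes: 0:vx, 2:vx, 4:vx, 5:vx, 8:vx, 9:vx, 10:vx, 11:tri, 12:tri, 13:tri, 14:tri, 15:vx, 16:vx, 17:vx, 18:tri, 19:tri, 20:tri, 21:tri
edges: (11,0,c); (11,8,c); (11,10,c); (12,2,c); (12,8,c); (12,9,c); (13,5,c); (13,9,c); (13,10,c); (14,8,c); (14,9,c); (14,10,c); (18,0,c); (18,15,c); (18,17,c); (19,4,c); (19,15,c); (19,16,c); (20,5,c); (20,16,c); (20,17,c); (21,15,c); (21,16,c); (21,17,c)
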